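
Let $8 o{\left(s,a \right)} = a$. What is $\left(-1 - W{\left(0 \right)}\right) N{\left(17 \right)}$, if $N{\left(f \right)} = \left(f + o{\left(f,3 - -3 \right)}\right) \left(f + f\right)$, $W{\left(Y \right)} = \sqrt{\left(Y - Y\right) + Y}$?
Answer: $- \frac{1207}{2} \approx -603.5$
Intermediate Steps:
$o{\left(s,a \right)} = \frac{a}{8}$
$W{\left(Y \right)} = \sqrt{Y}$ ($W{\left(Y \right)} = \sqrt{0 + Y} = \sqrt{Y}$)
$N{\left(f \right)} = 2 f \left(\frac{3}{4} + f\right)$ ($N{\left(f \right)} = \left(f + \frac{3 - -3}{8}\right) \left(f + f\right) = \left(f + \frac{3 + 3}{8}\right) 2 f = \left(f + \frac{1}{8} \cdot 6\right) 2 f = \left(f + \frac{3}{4}\right) 2 f = \left(\frac{3}{4} + f\right) 2 f = 2 f \left(\frac{3}{4} + f\right)$)
$\left(-1 - W{\left(0 \right)}\right) N{\left(17 \right)} = \left(-1 - \sqrt{0}\right) \frac{1}{2} \cdot 17 \left(3 + 4 \cdot 17\right) = \left(-1 - 0\right) \frac{1}{2} \cdot 17 \left(3 + 68\right) = \left(-1 + 0\right) \frac{1}{2} \cdot 17 \cdot 71 = \left(-1\right) \frac{1207}{2} = - \frac{1207}{2}$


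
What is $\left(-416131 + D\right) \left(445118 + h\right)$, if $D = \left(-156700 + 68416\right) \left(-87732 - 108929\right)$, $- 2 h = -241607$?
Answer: $\frac{19650609495511899}{2} \approx 9.8253 \cdot 10^{15}$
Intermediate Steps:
$h = \frac{241607}{2}$ ($h = \left(- \frac{1}{2}\right) \left(-241607\right) = \frac{241607}{2} \approx 1.208 \cdot 10^{5}$)
$D = 17362019724$ ($D = \left(-88284\right) \left(-196661\right) = 17362019724$)
$\left(-416131 + D\right) \left(445118 + h\right) = \left(-416131 + 17362019724\right) \left(445118 + \frac{241607}{2}\right) = 17361603593 \cdot \frac{1131843}{2} = \frac{19650609495511899}{2}$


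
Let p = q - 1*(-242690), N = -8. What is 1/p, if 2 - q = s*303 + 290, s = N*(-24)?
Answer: 1/184226 ≈ 5.4281e-6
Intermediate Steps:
s = 192 (s = -8*(-24) = 192)
q = -58464 (q = 2 - (192*303 + 290) = 2 - (58176 + 290) = 2 - 1*58466 = 2 - 58466 = -58464)
p = 184226 (p = -58464 - 1*(-242690) = -58464 + 242690 = 184226)
1/p = 1/184226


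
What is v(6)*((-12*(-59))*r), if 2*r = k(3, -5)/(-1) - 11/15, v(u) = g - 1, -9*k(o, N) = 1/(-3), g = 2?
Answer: -12272/45 ≈ -272.71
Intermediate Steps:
k(o, N) = 1/27 (k(o, N) = -⅑/(-3) = -⅑*(-⅓) = 1/27)
v(u) = 1 (v(u) = 2 - 1 = 1)
r = -52/135 (r = ((1/27)/(-1) - 11/15)/2 = ((1/27)*(-1) - 11*1/15)/2 = (-1/27 - 11/15)/2 = (½)*(-104/135) = -52/135 ≈ -0.38519)
v(6)*((-12*(-59))*r) = 1*(-12*(-59)*(-52/135)) = 1*(708*(-52/135)) = 1*(-12272/45) = -12272/45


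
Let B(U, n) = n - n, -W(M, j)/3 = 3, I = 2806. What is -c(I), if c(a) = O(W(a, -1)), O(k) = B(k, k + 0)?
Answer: 0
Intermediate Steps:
W(M, j) = -9 (W(M, j) = -3*3 = -9)
B(U, n) = 0
O(k) = 0
c(a) = 0
-c(I) = -1*0 = 0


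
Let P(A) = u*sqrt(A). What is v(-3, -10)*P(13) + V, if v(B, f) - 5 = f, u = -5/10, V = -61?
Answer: -61 + 5*sqrt(13)/2 ≈ -51.986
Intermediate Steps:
u = -1/2 (u = -5*1/10 = -1/2 ≈ -0.50000)
v(B, f) = 5 + f
P(A) = -sqrt(A)/2
v(-3, -10)*P(13) + V = (5 - 10)*(-sqrt(13)/2) - 61 = -(-5)*sqrt(13)/2 - 61 = 5*sqrt(13)/2 - 61 = -61 + 5*sqrt(13)/2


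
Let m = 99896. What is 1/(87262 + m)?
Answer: 1/187158 ≈ 5.3431e-6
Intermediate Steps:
1/(87262 + m) = 1/(87262 + 99896) = 1/187158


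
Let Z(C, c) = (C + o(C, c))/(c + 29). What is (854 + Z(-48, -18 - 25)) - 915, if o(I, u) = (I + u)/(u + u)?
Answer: -69407/1204 ≈ -57.647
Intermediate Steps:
o(I, u) = (I + u)/(2*u) (o(I, u) = (I + u)/((2*u)) = (I + u)*(1/(2*u)) = (I + u)/(2*u))
Z(C, c) = (C + (C + c)/(2*c))/(29 + c) (Z(C, c) = (C + (C + c)/(2*c))/(c + 29) = (C + (C + c)/(2*c))/(29 + c))
(854 + Z(-48, -18 - 25)) - 915 = (854 + (-48 + (-18 - 25) + 2*(-48)*(-18 - 25))/(2*(-18 - 25)*(29 + (-18 - 25)))) - 915 = (854 + (1/2)*(-48 - 43 + 2*(-48)*(-43))/(-43*(29 - 43))) - 915 = (854 + (1/2)*(-1/43)*(-48 - 43 + 4128)/(-14)) - 915 = (854 + (1/2)*(-1/43)*(-1/14)*4037) - 915 = (854 + 4037/1204) - 915 = 1032253/1204 - 915 = -69407/1204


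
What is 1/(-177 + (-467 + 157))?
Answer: -1/487 ≈ -0.0020534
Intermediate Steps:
1/(-177 + (-467 + 157)) = 1/(-177 - 310) = 1/(-487) = -1/487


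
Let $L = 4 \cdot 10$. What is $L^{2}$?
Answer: $1600$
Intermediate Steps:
$L = 40$
$L^{2} = 40^{2} = 1600$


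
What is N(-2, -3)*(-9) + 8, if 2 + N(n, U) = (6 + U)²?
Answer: -55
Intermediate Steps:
N(n, U) = -2 + (6 + U)²
N(-2, -3)*(-9) + 8 = (-2 + (6 - 3)²)*(-9) + 8 = (-2 + 3²)*(-9) + 8 = (-2 + 9)*(-9) + 8 = 7*(-9) + 8 = -63 + 8 = -55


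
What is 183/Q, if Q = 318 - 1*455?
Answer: -183/137 ≈ -1.3358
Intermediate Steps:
Q = -137 (Q = 318 - 455 = -137)
183/Q = 183/(-137) = 183*(-1/137) = -183/137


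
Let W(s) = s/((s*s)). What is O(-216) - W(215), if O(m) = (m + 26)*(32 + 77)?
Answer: -4452651/215 ≈ -20710.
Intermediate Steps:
W(s) = 1/s (W(s) = s/(s²) = s/s² = 1/s)
O(m) = 2834 + 109*m (O(m) = (26 + m)*109 = 2834 + 109*m)
O(-216) - W(215) = (2834 + 109*(-216)) - 1/215 = (2834 - 23544) - 1*1/215 = -20710 - 1/215 = -4452651/215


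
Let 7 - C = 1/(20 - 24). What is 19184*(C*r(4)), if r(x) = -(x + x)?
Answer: -1112672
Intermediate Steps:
r(x) = -2*x
C = 29/4 (C = 7 - 1/(20 - 24) = 7 - 1/(-4) = 7 - 1*(-¼) = 7 + ¼ = 29/4 ≈ 7.2500)
19184*(C*r(4)) = 19184*(29*(-2*4)/4) = 19184*((29/4)*(-8)) = 19184*(-58) = -1112672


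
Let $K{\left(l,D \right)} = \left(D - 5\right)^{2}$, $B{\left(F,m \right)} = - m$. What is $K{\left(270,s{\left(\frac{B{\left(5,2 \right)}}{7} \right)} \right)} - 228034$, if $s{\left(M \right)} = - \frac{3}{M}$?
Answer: $- \frac{912015}{4} \approx -2.28 \cdot 10^{5}$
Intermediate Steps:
$K{\left(l,D \right)} = \left(-5 + D\right)^{2}$
$K{\left(270,s{\left(\frac{B{\left(5,2 \right)}}{7} \right)} \right)} - 228034 = \left(-5 - \frac{3}{\left(-1\right) 2 \cdot \frac{1}{7}}\right)^{2} - 228034 = \left(-5 - \frac{3}{\left(-2\right) \frac{1}{7}}\right)^{2} - 228034 = \left(-5 - \frac{3}{- \frac{2}{7}}\right)^{2} - 228034 = \left(-5 - - \frac{21}{2}\right)^{2} - 228034 = \left(-5 + \frac{21}{2}\right)^{2} - 228034 = \left(\frac{11}{2}\right)^{2} - 228034 = \frac{121}{4} - 228034 = - \frac{912015}{4}$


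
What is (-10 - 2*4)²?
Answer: 324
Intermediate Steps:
(-10 - 2*4)² = (-10 - 8)² = (-18)² = 324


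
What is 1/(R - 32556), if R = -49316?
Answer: -1/81872 ≈ -1.2214e-5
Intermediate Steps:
1/(R - 32556) = 1/(-49316 - 32556) = 1/(-81872) = -1/81872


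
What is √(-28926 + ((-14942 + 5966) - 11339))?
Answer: I*√49241 ≈ 221.9*I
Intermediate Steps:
√(-28926 + ((-14942 + 5966) - 11339)) = √(-28926 + (-8976 - 11339)) = √(-28926 - 20315) = √(-49241) = I*√49241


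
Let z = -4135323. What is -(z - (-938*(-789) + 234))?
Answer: 4875639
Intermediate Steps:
-(z - (-938*(-789) + 234)) = -(-4135323 - (-938*(-789) + 234)) = -(-4135323 - (740082 + 234)) = -(-4135323 - 1*740316) = -(-4135323 - 740316) = -1*(-4875639) = 4875639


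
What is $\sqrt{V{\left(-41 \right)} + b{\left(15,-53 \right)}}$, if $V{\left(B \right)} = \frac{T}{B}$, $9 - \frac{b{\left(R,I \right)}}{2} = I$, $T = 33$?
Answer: $\frac{\sqrt{207091}}{41} \approx 11.099$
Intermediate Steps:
$b{\left(R,I \right)} = 18 - 2 I$
$V{\left(B \right)} = \frac{33}{B}$
$\sqrt{V{\left(-41 \right)} + b{\left(15,-53 \right)}} = \sqrt{\frac{33}{-41} + \left(18 - -106\right)} = \sqrt{33 \left(- \frac{1}{41}\right) + \left(18 + 106\right)} = \sqrt{- \frac{33}{41} + 124} = \sqrt{\frac{5051}{41}} = \frac{\sqrt{207091}}{41}$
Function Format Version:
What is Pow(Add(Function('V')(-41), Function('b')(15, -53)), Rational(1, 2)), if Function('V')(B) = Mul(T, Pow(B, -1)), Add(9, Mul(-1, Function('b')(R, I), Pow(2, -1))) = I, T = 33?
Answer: Mul(Rational(1, 41), Pow(207091, Rational(1, 2))) ≈ 11.099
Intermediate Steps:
Function('b')(R, I) = Add(18, Mul(-2, I))
Function('V')(B) = Mul(33, Pow(B, -1))
Pow(Add(Function('V')(-41), Function('b')(15, -53)), Rational(1, 2)) = Pow(Add(Mul(33, Pow(-41, -1)), Add(18, Mul(-2, -53))), Rational(1, 2)) = Pow(Add(Mul(33, Rational(-1, 41)), Add(18, 106)), Rational(1, 2)) = Pow(Add(Rational(-33, 41), 124), Rational(1, 2)) = Pow(Rational(5051, 41), Rational(1, 2)) = Mul(Rational(1, 41), Pow(207091, Rational(1, 2)))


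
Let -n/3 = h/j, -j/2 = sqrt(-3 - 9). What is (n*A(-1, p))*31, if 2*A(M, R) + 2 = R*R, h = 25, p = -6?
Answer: -13175*I*sqrt(3)/4 ≈ -5704.9*I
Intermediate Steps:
j = -4*I*sqrt(3) (j = -2*sqrt(-3 - 9) = -4*I*sqrt(3) ≈ -6.9282*I)
A(M, R) = -1 + R**2/2 (A(M, R) = -1 + (R*R)/2 = -1 + R**2/2)
n = -25*I*sqrt(3)/4 (n = -75/((-4*I*sqrt(3))) = -75*I*sqrt(3)/12 = -25*I*sqrt(3)/4 ≈ -10.825*I)
(n*A(-1, p))*31 = ((-25*I*sqrt(3)/4)*(-1 + (1/2)*(-6)**2))*31 = ((-25*I*sqrt(3)/4)*(-1 + (1/2)*36))*31 = ((-25*I*sqrt(3)/4)*(-1 + 18))*31 = (-25*I*sqrt(3)/4*17)*31 = -425*I*sqrt(3)/4*31 = -13175*I*sqrt(3)/4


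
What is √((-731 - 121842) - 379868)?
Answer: I*√502441 ≈ 708.83*I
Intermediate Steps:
√((-731 - 121842) - 379868) = √(-122573 - 379868) = √(-502441) = I*√502441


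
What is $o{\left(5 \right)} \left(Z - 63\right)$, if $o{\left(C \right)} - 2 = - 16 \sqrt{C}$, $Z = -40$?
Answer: $-206 + 1648 \sqrt{5} \approx 3479.0$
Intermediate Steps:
$o{\left(C \right)} = 2 - 16 \sqrt{C}$
$o{\left(5 \right)} \left(Z - 63\right) = \left(2 - 16 \sqrt{5}\right) \left(-40 - 63\right) = \left(2 - 16 \sqrt{5}\right) \left(-103\right) = -206 + 1648 \sqrt{5}$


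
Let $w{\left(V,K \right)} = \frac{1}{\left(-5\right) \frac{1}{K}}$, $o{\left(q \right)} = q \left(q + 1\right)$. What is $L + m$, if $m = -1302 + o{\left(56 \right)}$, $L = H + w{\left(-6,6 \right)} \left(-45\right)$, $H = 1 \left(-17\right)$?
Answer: $1927$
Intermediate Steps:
$H = -17$
$o{\left(q \right)} = q \left(1 + q\right)$
$w{\left(V,K \right)} = - \frac{K}{5}$
$L = 37$ ($L = -17 + \left(- \frac{1}{5}\right) 6 \left(-45\right) = -17 - -54 = -17 + 54 = 37$)
$m = 1890$ ($m = -1302 + 56 \left(1 + 56\right) = -1302 + 56 \cdot 57 = -1302 + 3192 = 1890$)
$L + m = 37 + 1890 = 1927$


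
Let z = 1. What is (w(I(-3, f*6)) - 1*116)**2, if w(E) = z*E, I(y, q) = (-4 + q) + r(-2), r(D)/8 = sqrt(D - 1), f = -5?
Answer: 22308 - 2400*I*sqrt(3) ≈ 22308.0 - 4156.9*I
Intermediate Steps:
r(D) = 8*sqrt(-1 + D) (r(D) = 8*sqrt(D - 1) = 8*sqrt(-1 + D))
I(y, q) = -4 + q + 8*I*sqrt(3) (I(y, q) = (-4 + q) + 8*sqrt(-1 - 2) = (-4 + q) + 8*sqrt(-3) = (-4 + q) + 8*(I*sqrt(3)) = (-4 + q) + 8*I*sqrt(3) = -4 + q + 8*I*sqrt(3))
w(E) = E (w(E) = 1*E = E)
(w(I(-3, f*6)) - 1*116)**2 = ((-4 - 5*6 + 8*I*sqrt(3)) - 1*116)**2 = ((-4 - 30 + 8*I*sqrt(3)) - 116)**2 = ((-34 + 8*I*sqrt(3)) - 116)**2 = (-150 + 8*I*sqrt(3))**2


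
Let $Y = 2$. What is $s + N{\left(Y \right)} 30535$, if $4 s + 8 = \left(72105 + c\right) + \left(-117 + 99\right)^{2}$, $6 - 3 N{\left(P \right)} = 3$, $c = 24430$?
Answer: $\frac{218991}{4} \approx 54748.0$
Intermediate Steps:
$N{\left(P \right)} = 1$ ($N{\left(P \right)} = 2 - 1 = 1$)
$s = \frac{96851}{4}$ ($s = -2 + \frac{\left(72105 + 24430\right) + \left(-117 + 99\right)^{2}}{4} = -2 + \frac{96535 + \left(-18\right)^{2}}{4} = -2 + \frac{96535 + 324}{4} = -2 + \frac{1}{4} \cdot 96859 = -2 + \frac{96859}{4} = \frac{96851}{4} \approx 24213.0$)
$s + N{\left(Y \right)} 30535 = \frac{96851}{4} + 1 \cdot 30535 = \frac{96851}{4} + 30535 = \frac{218991}{4}$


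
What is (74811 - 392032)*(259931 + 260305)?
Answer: -165029784156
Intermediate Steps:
(74811 - 392032)*(259931 + 260305) = -317221*520236 = -165029784156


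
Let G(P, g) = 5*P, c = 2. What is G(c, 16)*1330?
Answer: 13300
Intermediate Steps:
G(c, 16)*1330 = (5*2)*1330 = 10*1330 = 13300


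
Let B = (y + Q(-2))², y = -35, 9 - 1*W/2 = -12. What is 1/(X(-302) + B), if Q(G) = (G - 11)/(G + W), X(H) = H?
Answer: 1600/1513369 ≈ 0.0010572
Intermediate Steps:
W = 42 (W = 18 - 2*(-12) = 18 + 24 = 42)
Q(G) = (-11 + G)/(42 + G) (Q(G) = (G - 11)/(G + 42) = (-11 + G)/(42 + G))
B = 1996569/1600 (B = (-35 + (-11 - 2)/(42 - 2))² = (-35 - 13/40)² = (-1413/40)² = 1996569/1600 ≈ 1247.9)
1/(X(-302) + B) = 1/(-302 + 1996569/1600) = 1/(1513369/1600) = 1600/1513369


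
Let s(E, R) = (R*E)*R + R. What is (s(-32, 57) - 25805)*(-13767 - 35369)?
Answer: 6373725376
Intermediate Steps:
s(E, R) = R + E*R² (s(E, R) = (E*R)*R + R = E*R² + R = R + E*R²)
(s(-32, 57) - 25805)*(-13767 - 35369) = (57*(1 - 32*57) - 25805)*(-13767 - 35369) = (57*(1 - 1824) - 25805)*(-49136) = (57*(-1823) - 25805)*(-49136) = (-103911 - 25805)*(-49136) = -129716*(-49136) = 6373725376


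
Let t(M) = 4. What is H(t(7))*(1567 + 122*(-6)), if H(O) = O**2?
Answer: 13360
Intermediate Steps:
H(t(7))*(1567 + 122*(-6)) = 4**2*(1567 + 122*(-6)) = 16*(1567 - 732) = 16*835 = 13360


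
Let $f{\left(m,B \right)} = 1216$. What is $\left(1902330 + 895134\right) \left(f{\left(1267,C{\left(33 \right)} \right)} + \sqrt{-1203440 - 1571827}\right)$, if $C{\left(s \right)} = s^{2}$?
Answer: $3401716224 + 142670664 i \sqrt{1067} \approx 3.4017 \cdot 10^{9} + 4.6603 \cdot 10^{9} i$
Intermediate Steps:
$\left(1902330 + 895134\right) \left(f{\left(1267,C{\left(33 \right)} \right)} + \sqrt{-1203440 - 1571827}\right) = \left(1902330 + 895134\right) \left(1216 + \sqrt{-1203440 - 1571827}\right) = 2797464 \left(1216 + \sqrt{-2775267}\right) = 2797464 \left(1216 + 51 i \sqrt{1067}\right) = 3401716224 + 142670664 i \sqrt{1067}$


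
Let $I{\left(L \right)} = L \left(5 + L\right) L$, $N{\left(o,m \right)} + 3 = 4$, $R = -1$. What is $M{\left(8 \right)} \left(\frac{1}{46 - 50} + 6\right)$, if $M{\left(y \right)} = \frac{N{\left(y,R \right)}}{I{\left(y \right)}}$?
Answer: $\frac{23}{3328} \approx 0.0069111$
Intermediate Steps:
$N{\left(o,m \right)} = 1$ ($N{\left(o,m \right)} = -3 + 4 = 1$)
$I{\left(L \right)} = L^{2} \left(5 + L\right)$
$M{\left(y \right)} = \frac{1}{y^{2} \left(5 + y\right)}$ ($M{\left(y \right)} = 1 \frac{1}{y^{2} \left(5 + y\right)} = \frac{1}{y^{2} \left(5 + y\right)}$)
$M{\left(8 \right)} \left(\frac{1}{46 - 50} + 6\right) = \frac{1}{64 \left(5 + 8\right)} \left(\frac{1}{46 - 50} + 6\right) = \frac{1}{64 \cdot 13} \left(\frac{1}{-4} + 6\right) = \frac{1}{64} \cdot \frac{1}{13} \left(- \frac{1}{4} + 6\right) = \frac{1}{832} \cdot \frac{23}{4} = \frac{23}{3328}$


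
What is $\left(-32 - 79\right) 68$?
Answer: $-7548$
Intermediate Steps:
$\left(-32 - 79\right) 68 = \left(-111\right) 68 = -7548$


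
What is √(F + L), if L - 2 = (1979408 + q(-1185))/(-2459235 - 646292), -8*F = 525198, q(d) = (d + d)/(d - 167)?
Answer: I*√427997642810917835102/80743702 ≈ 256.22*I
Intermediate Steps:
q(d) = 2*d/(-167 + d) (q(d) = (2*d)/(-167 + d) = 2*d/(-167 + d))
F = -262599/4 (F = -⅛*525198 = -262599/4 ≈ -65650.)
L = 2860591511/2099336252 (L = 2 + (1979408 + 2*(-1185)/(-167 - 1185))/(-2459235 - 646292) = 2 + (1979408 + 2*(-1185)/(-1352))/(-3105527) = 2 + (1979408 + 2*(-1185)*(-1/1352))*(-1/3105527) = 2 + (1979408 + 1185/676)*(-1/3105527) = 2 + (1338080993/676)*(-1/3105527) = 2 - 1338080993/2099336252 = 2860591511/2099336252 ≈ 1.3626)
√(F + L) = √(-262599/4 + 2860591511/2099336252) = √(-68909019759113/1049668126) = I*√427997642810917835102/80743702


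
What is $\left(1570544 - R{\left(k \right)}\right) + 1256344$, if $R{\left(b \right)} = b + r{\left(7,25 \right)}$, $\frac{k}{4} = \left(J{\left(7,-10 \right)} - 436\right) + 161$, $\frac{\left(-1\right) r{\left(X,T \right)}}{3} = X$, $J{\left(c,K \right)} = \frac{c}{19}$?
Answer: $\frac{53732143}{19} \approx 2.828 \cdot 10^{6}$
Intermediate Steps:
$J{\left(c,K \right)} = \frac{c}{19}$ ($J{\left(c,K \right)} = c \frac{1}{19} = \frac{c}{19}$)
$r{\left(X,T \right)} = - 3 X$
$k = - \frac{20872}{19}$ ($k = 4 \left(\left(\frac{1}{19} \cdot 7 - 436\right) + 161\right) = 4 \left(\left(\frac{7}{19} - 436\right) + 161\right) = 4 \left(- \frac{8277}{19} + 161\right) = 4 \left(- \frac{5218}{19}\right) = - \frac{20872}{19} \approx -1098.5$)
$R{\left(b \right)} = -21 + b$ ($R{\left(b \right)} = b - 21 = -21 + b$)
$\left(1570544 - R{\left(k \right)}\right) + 1256344 = \left(1570544 - \left(-21 - \frac{20872}{19}\right)\right) + 1256344 = \left(1570544 - - \frac{21271}{19}\right) + 1256344 = \left(1570544 + \frac{21271}{19}\right) + 1256344 = \frac{29861607}{19} + 1256344 = \frac{53732143}{19}$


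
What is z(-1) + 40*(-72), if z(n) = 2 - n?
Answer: -2877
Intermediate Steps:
z(-1) + 40*(-72) = (2 - 1*(-1)) + 40*(-72) = (2 + 1) - 2880 = 3 - 2880 = -2877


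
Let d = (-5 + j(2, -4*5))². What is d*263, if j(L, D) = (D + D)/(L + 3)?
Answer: 44447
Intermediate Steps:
j(L, D) = 2*D/(3 + L) (j(L, D) = (2*D)/(3 + L) = 2*D/(3 + L))
d = 169 (d = (-5 + 2*(-4*5)/(3 + 2))² = (-5 + 2*(-20)/5)² = (-5 + 2*(-20)*(⅕))² = (-5 - 8)² = (-13)² = 169)
d*263 = 169*263 = 44447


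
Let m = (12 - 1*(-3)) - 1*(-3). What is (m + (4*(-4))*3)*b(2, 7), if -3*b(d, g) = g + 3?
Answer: 100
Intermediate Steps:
b(d, g) = -1 - g/3 (b(d, g) = -(g + 3)/3 = -(3 + g)/3 = -1 - g/3)
m = 18 (m = (12 + 3) + 3 = 15 + 3 = 18)
(m + (4*(-4))*3)*b(2, 7) = (18 + (4*(-4))*3)*(-1 - ⅓*7) = (18 - 16*3)*(-1 - 7/3) = (18 - 48)*(-10/3) = -30*(-10/3) = 100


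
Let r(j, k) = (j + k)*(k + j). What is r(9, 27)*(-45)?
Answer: -58320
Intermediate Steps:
r(j, k) = (j + k)**2 (r(j, k) = (j + k)*(j + k) = (j + k)**2)
r(9, 27)*(-45) = (9 + 27)**2*(-45) = 36**2*(-45) = 1296*(-45) = -58320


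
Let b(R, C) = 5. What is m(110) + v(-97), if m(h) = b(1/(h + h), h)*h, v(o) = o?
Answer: 453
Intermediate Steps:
m(h) = 5*h
m(110) + v(-97) = 5*110 - 97 = 550 - 97 = 453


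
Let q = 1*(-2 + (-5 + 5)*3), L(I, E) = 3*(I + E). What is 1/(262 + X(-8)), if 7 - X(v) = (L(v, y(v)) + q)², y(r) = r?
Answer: -1/2231 ≈ -0.00044823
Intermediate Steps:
L(I, E) = 3*E + 3*I (L(I, E) = 3*(E + I) = 3*E + 3*I)
q = -2 (q = 1*(-2 + 0*3) = 1*(-2 + 0) = 1*(-2) = -2)
X(v) = 7 - (-2 + 6*v)² (X(v) = 7 - ((3*v + 3*v) - 2)² = 7 - (6*v - 2)² = 7 - (-2 + 6*v)²)
1/(262 + X(-8)) = 1/(262 + (7 - 4*(-1 + 3*(-8))²)) = 1/(262 + (7 - 4*(-1 - 24)²)) = 1/(262 + (7 - 4*(-25)²)) = 1/(262 + (7 - 4*625)) = 1/(262 + (7 - 2500)) = 1/(262 - 2493) = 1/(-2231) = -1/2231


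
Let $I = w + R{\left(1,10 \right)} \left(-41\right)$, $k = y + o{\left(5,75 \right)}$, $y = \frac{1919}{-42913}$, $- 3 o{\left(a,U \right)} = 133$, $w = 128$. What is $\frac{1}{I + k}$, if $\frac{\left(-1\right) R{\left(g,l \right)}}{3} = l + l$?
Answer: $\frac{128739}{327463346} \approx 0.00039314$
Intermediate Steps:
$o{\left(a,U \right)} = - \frac{133}{3}$ ($o{\left(a,U \right)} = \left(- \frac{1}{3}\right) 133 = - \frac{133}{3}$)
$y = - \frac{1919}{42913}$ ($y = 1919 \left(- \frac{1}{42913}\right) = - \frac{1919}{42913} \approx -0.044718$)
$R{\left(g,l \right)} = - 6 l$ ($R{\left(g,l \right)} = - 3 \left(l + l\right) = - 3 \cdot 2 l = - 6 l$)
$k = - \frac{5713186}{128739}$ ($k = - \frac{1919}{42913} - \frac{133}{3} = - \frac{5713186}{128739} \approx -44.378$)
$I = 2588$ ($I = 128 + \left(-6\right) 10 \left(-41\right) = 128 - -2460 = 128 + 2460 = 2588$)
$\frac{1}{I + k} = \frac{1}{2588 - \frac{5713186}{128739}} = \frac{1}{\frac{327463346}{128739}} = \frac{128739}{327463346}$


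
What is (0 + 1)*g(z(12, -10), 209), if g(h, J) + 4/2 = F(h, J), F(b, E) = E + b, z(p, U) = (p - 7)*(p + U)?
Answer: 217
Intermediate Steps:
z(p, U) = (-7 + p)*(U + p)
g(h, J) = -2 + J + h (g(h, J) = -2 + (J + h) = -2 + J + h)
(0 + 1)*g(z(12, -10), 209) = (0 + 1)*(-2 + 209 + (12**2 - 7*(-10) - 7*12 - 10*12)) = 1*(-2 + 209 + (144 + 70 - 84 - 120)) = 1*(-2 + 209 + 10) = 1*217 = 217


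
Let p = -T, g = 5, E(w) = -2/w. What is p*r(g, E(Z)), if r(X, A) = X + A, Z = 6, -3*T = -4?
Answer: -56/9 ≈ -6.2222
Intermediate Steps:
T = 4/3 (T = -⅓*(-4) = 4/3 ≈ 1.3333)
r(X, A) = A + X
p = -4/3 (p = -1*4/3 = -4/3 ≈ -1.3333)
p*r(g, E(Z)) = -4*(-2/6 + 5)/3 = -4*(-2*⅙ + 5)/3 = -4*(-⅓ + 5)/3 = -4/3*14/3 = -56/9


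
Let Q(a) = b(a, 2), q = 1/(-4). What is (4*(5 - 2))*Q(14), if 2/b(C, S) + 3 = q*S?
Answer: -48/7 ≈ -6.8571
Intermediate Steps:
q = -¼ ≈ -0.25000
b(C, S) = 2/(-3 - S/4)
Q(a) = -4/7 (Q(a) = 8/(-12 - 1*2) = 8/(-12 - 2) = 8/(-14) = 8*(-1/14) = -4/7)
(4*(5 - 2))*Q(14) = (4*(5 - 2))*(-4/7) = (4*3)*(-4/7) = 12*(-4/7) = -48/7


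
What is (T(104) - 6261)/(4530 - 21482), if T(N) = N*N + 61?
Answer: -577/2119 ≈ -0.27230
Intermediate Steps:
T(N) = 61 + N² (T(N) = N² + 61 = 61 + N²)
(T(104) - 6261)/(4530 - 21482) = ((61 + 104²) - 6261)/(4530 - 21482) = ((61 + 10816) - 6261)/(-16952) = (10877 - 6261)*(-1/16952) = 4616*(-1/16952) = -577/2119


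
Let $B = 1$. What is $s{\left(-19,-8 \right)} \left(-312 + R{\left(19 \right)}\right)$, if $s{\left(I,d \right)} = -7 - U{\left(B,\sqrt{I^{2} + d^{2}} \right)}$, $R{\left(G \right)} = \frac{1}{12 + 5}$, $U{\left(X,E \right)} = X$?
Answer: $\frac{42424}{17} \approx 2495.5$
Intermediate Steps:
$R{\left(G \right)} = \frac{1}{17}$
$s{\left(I,d \right)} = -8$ ($s{\left(I,d \right)} = -7 - 1 = -8$)
$s{\left(-19,-8 \right)} \left(-312 + R{\left(19 \right)}\right) = - 8 \left(-312 + \frac{1}{17}\right) = \left(-8\right) \left(- \frac{5303}{17}\right) = \frac{42424}{17}$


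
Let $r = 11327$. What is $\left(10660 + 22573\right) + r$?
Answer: $44560$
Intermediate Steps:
$\left(10660 + 22573\right) + r = \left(10660 + 22573\right) + 11327 = 33233 + 11327 = 44560$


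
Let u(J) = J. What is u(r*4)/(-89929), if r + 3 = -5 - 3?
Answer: 44/89929 ≈ 0.00048927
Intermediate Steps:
r = -11 (r = -3 + (-5 - 3) = -3 - 8 = -11)
u(r*4)/(-89929) = -11*4/(-89929) = -44*(-1/89929) = 44/89929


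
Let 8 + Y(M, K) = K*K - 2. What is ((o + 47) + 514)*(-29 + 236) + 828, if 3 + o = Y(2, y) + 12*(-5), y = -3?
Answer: 103707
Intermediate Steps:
Y(M, K) = -10 + K² (Y(M, K) = -8 + (K*K - 2) = -8 + (K² - 2) = -8 + (-2 + K²) = -10 + K²)
o = -64 (o = -3 + ((-10 + (-3)²) + 12*(-5)) = -3 + ((-10 + 9) - 60) = -3 + (-1 - 60) = -3 - 61 = -64)
((o + 47) + 514)*(-29 + 236) + 828 = ((-64 + 47) + 514)*(-29 + 236) + 828 = (-17 + 514)*207 + 828 = 497*207 + 828 = 102879 + 828 = 103707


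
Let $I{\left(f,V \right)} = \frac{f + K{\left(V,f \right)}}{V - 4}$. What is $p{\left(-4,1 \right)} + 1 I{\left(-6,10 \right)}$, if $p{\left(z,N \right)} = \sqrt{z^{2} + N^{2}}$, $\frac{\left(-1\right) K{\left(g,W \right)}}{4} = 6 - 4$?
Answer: $- \frac{7}{3} + \sqrt{17} \approx 1.7898$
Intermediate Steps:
$K{\left(g,W \right)} = -8$ ($K{\left(g,W \right)} = - 4 \left(6 - 4\right) = \left(-4\right) 2 = -8$)
$p{\left(z,N \right)} = \sqrt{N^{2} + z^{2}}$
$I{\left(f,V \right)} = \frac{-8 + f}{-4 + V}$ ($I{\left(f,V \right)} = \frac{f - 8}{V - 4} = \frac{-8 + f}{-4 + V}$)
$p{\left(-4,1 \right)} + 1 I{\left(-6,10 \right)} = \sqrt{1^{2} + \left(-4\right)^{2}} + 1 \frac{-8 - 6}{-4 + 10} = \sqrt{1 + 16} + 1 \cdot \frac{1}{6} \left(-14\right) = \sqrt{17} + 1 \cdot \frac{1}{6} \left(-14\right) = \sqrt{17} + 1 \left(- \frac{7}{3}\right) = \sqrt{17} - \frac{7}{3} = - \frac{7}{3} + \sqrt{17}$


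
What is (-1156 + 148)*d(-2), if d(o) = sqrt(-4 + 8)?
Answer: -2016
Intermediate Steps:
d(o) = 2 (d(o) = sqrt(4) = 2)
(-1156 + 148)*d(-2) = (-1156 + 148)*2 = -1008*2 = -2016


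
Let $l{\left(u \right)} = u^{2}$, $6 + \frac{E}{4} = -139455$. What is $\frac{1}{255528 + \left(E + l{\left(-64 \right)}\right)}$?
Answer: $- \frac{1}{298220} \approx -3.3532 \cdot 10^{-6}$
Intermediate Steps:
$E = -557844$ ($E = -24 + 4 \left(-139455\right) = -24 - 557820 = -557844$)
$\frac{1}{255528 + \left(E + l{\left(-64 \right)}\right)} = \frac{1}{255528 - \left(557844 - \left(-64\right)^{2}\right)} = \frac{1}{255528 + \left(-557844 + 4096\right)} = \frac{1}{255528 - 553748} = \frac{1}{-298220} = - \frac{1}{298220}$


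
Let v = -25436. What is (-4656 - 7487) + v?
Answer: -37579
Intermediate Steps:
(-4656 - 7487) + v = (-4656 - 7487) - 25436 = -12143 - 25436 = -37579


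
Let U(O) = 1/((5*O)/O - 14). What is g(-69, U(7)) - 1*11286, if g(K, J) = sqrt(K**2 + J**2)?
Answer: -11286 + sqrt(385642)/9 ≈ -11217.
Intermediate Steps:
U(O) = -1/9 (U(O) = 1/(5 - 14) = 1/(-9) = -1/9)
g(K, J) = sqrt(J**2 + K**2)
g(-69, U(7)) - 1*11286 = sqrt((-1/9)**2 + (-69)**2) - 1*11286 = sqrt(1/81 + 4761) - 11286 = sqrt(385642/81) - 11286 = sqrt(385642)/9 - 11286 = -11286 + sqrt(385642)/9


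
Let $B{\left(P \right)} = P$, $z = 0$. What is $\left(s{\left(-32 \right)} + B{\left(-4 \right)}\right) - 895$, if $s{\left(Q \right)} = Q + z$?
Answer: $-931$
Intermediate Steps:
$s{\left(Q \right)} = Q$ ($s{\left(Q \right)} = Q + 0 = Q$)
$\left(s{\left(-32 \right)} + B{\left(-4 \right)}\right) - 895 = \left(-32 - 4\right) - 895 = -36 - 895 = -931$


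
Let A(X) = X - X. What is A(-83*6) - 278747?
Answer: -278747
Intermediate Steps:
A(X) = 0
A(-83*6) - 278747 = 0 - 278747 = -278747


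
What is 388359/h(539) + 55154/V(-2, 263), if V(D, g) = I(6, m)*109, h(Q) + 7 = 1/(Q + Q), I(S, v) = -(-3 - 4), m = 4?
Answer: -975579748/17605 ≈ -55415.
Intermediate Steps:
I(S, v) = 7 (I(S, v) = -1*(-7) = 7)
h(Q) = -7 + 1/(2*Q) (h(Q) = -7 + 1/(Q + Q) = -7 + 1/(2*Q))
V(D, g) = 763 (V(D, g) = 7*109 = 763)
388359/h(539) + 55154/V(-2, 263) = 388359/(-7 + (1/2)/539) + 55154/763 = 388359/(-7 + (1/2)*(1/539)) + 55154*(1/763) = 388359/(-7 + 1/1078) + 506/7 = 388359/(-7545/1078) + 506/7 = 388359*(-1078/7545) + 506/7 = -139550334/2515 + 506/7 = -975579748/17605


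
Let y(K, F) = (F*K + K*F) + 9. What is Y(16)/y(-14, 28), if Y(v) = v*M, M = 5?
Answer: -16/155 ≈ -0.10323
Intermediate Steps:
y(K, F) = 9 + 2*F*K (y(K, F) = (F*K + F*K) + 9 = 2*F*K + 9 = 9 + 2*F*K)
Y(v) = 5*v (Y(v) = v*5 = 5*v)
Y(16)/y(-14, 28) = (5*16)/(9 + 2*28*(-14)) = 80/(9 - 784) = 80/(-775) = 80*(-1/775) = -16/155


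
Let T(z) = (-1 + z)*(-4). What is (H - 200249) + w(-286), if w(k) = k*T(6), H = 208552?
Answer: 14023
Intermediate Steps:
T(z) = 4 - 4*z
w(k) = -20*k (w(k) = k*(4 - 4*6) = k*(4 - 24) = k*(-20) = -20*k)
(H - 200249) + w(-286) = (208552 - 200249) - 20*(-286) = 8303 + 5720 = 14023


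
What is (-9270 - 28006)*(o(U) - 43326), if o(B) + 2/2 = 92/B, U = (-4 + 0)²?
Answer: 1614842915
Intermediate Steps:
U = 16 (U = (-4)² = 16)
o(B) = -1 + 92/B
(-9270 - 28006)*(o(U) - 43326) = (-9270 - 28006)*((92 - 1*16)/16 - 43326) = -37276*((92 - 16)/16 - 43326) = -37276*((1/16)*76 - 43326) = -37276*(19/4 - 43326) = -37276*(-173285/4) = 1614842915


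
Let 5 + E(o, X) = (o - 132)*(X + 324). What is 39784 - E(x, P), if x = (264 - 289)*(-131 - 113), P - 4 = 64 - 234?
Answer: -903155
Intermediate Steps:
P = -166 (P = 4 + (64 - 234) = 4 - 170 = -166)
x = 6100 (x = -25*(-244) = 6100)
E(o, X) = -5 + (-132 + o)*(324 + X) (E(o, X) = -5 + (o - 132)*(X + 324) = -5 + (-132 + o)*(324 + X))
39784 - E(x, P) = 39784 - (-42773 - 132*(-166) + 324*6100 - 166*6100) = 39784 - (-42773 + 21912 + 1976400 - 1012600) = 39784 - 1*942939 = 39784 - 942939 = -903155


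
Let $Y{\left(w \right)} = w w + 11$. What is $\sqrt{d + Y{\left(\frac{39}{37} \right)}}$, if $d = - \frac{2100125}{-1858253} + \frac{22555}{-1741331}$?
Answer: $\frac{2 \sqrt{34626959815071061292638615}}{3235833554743} \approx 3.6371$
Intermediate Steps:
$Y{\left(w \right)} = 11 + w^{2}$ ($Y{\left(w \right)} = w^{2} + 11 = 11 + w^{2}$)
$d = \frac{3615099869960}{3235833554743}$ ($d = \left(-2100125\right) \left(- \frac{1}{1858253}\right) + 22555 \left(- \frac{1}{1741331}\right) = \frac{2100125}{1858253} - \frac{22555}{1741331} = \frac{3615099869960}{3235833554743} \approx 1.1172$)
$\sqrt{d + Y{\left(\frac{39}{37} \right)}} = \sqrt{\frac{3615099869960}{3235833554743} + \left(11 + \left(\frac{39}{37}\right)^{2}\right)} = \sqrt{\frac{3615099869960}{3235833554743} + \left(11 + \frac{1521}{1369}\right)} = \sqrt{\frac{3615099869960}{3235833554743} + \frac{16580}{1369}} = \sqrt{\frac{1583761947557140}{119725841525491}} = \frac{2 \sqrt{34626959815071061292638615}}{3235833554743}$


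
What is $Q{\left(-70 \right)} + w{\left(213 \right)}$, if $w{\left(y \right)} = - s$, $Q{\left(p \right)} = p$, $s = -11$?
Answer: $-59$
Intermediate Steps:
$w{\left(y \right)} = 11$ ($w{\left(y \right)} = \left(-1\right) \left(-11\right) = 11$)
$Q{\left(-70 \right)} + w{\left(213 \right)} = -70 + 11 = -59$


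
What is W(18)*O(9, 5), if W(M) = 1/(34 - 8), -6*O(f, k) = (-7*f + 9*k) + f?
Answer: 3/52 ≈ 0.057692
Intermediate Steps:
O(f, k) = f - 3*k/2 (O(f, k) = -((-7*f + 9*k) + f)/6 = -(-6*f + 9*k)/6 = f - 3*k/2)
W(M) = 1/26
W(18)*O(9, 5) = (9 - 3/2*5)/26 = (9 - 15/2)/26 = (1/26)*(3/2) = 3/52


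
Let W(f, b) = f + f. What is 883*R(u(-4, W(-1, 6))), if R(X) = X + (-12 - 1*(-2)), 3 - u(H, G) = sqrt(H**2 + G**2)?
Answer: -6181 - 1766*sqrt(5) ≈ -10130.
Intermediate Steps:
W(f, b) = 2*f
u(H, G) = 3 - sqrt(G**2 + H**2) (u(H, G) = 3 - sqrt(H**2 + G**2) = 3 - sqrt(G**2 + H**2))
R(X) = -10 + X (R(X) = X + (-12 + 2) = X - 10 = -10 + X)
883*R(u(-4, W(-1, 6))) = 883*(-10 + (3 - sqrt((2*(-1))**2 + (-4)**2))) = 883*(-10 + (3 - sqrt((-2)**2 + 16))) = 883*(-10 + (3 - sqrt(4 + 16))) = 883*(-10 + (3 - sqrt(20))) = 883*(-10 + (3 - 2*sqrt(5))) = 883*(-7 - 2*sqrt(5)) = -6181 - 1766*sqrt(5)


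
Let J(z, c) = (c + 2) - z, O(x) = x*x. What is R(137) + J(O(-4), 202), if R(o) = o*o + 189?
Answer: 19146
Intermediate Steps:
R(o) = 189 + o**2 (R(o) = o**2 + 189 = 189 + o**2)
O(x) = x**2
J(z, c) = 2 + c - z (J(z, c) = (2 + c) - z = 2 + c - z)
R(137) + J(O(-4), 202) = (189 + 137**2) + (2 + 202 - 1*(-4)**2) = (189 + 18769) + (2 + 202 - 1*16) = 18958 + (2 + 202 - 16) = 18958 + 188 = 19146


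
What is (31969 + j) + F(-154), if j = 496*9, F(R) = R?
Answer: 36279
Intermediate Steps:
j = 4464
(31969 + j) + F(-154) = (31969 + 4464) - 154 = 36433 - 154 = 36279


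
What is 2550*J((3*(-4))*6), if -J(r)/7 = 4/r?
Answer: 2975/3 ≈ 991.67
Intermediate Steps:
J(r) = -28/r
2550*J((3*(-4))*6) = 2550*(-28/((3*(-4))*6)) = 2550*(-28/((-12*6))) = 2550*(-28/(-72)) = 2550*(-28*(-1/72)) = 2550*(7/18) = 2975/3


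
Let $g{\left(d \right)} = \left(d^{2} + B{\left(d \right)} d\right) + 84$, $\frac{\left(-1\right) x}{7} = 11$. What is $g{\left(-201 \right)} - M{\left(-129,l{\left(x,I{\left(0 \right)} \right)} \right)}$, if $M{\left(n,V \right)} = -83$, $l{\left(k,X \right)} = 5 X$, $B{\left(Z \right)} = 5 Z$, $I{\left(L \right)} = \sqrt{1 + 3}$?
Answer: $242573$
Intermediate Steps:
$I{\left(L \right)} = 2$ ($I{\left(L \right)} = \sqrt{4} = 2$)
$x = -77$ ($x = \left(-7\right) 11 = -77$)
$g{\left(d \right)} = 84 + 6 d^{2}$ ($g{\left(d \right)} = \left(d^{2} + 5 d d\right) + 84 = \left(d^{2} + 5 d^{2}\right) + 84 = 6 d^{2} + 84 = 84 + 6 d^{2}$)
$g{\left(-201 \right)} - M{\left(-129,l{\left(x,I{\left(0 \right)} \right)} \right)} = \left(84 + 6 \left(-201\right)^{2}\right) - -83 = \left(84 + 6 \cdot 40401\right) + 83 = \left(84 + 242406\right) + 83 = 242490 + 83 = 242573$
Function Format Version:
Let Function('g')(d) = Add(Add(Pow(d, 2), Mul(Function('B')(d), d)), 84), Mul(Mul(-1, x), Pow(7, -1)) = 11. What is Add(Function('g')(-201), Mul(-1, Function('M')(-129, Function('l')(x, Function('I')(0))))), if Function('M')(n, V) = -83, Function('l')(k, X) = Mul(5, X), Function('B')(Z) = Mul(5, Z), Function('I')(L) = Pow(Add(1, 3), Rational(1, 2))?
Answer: 242573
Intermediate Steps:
Function('I')(L) = 2 (Function('I')(L) = Pow(4, Rational(1, 2)) = 2)
x = -77 (x = Mul(-7, 11) = -77)
Function('g')(d) = Add(84, Mul(6, Pow(d, 2))) (Function('g')(d) = Add(Add(Pow(d, 2), Mul(Mul(5, d), d)), 84) = Add(Add(Pow(d, 2), Mul(5, Pow(d, 2))), 84) = Add(Mul(6, Pow(d, 2)), 84) = Add(84, Mul(6, Pow(d, 2))))
Add(Function('g')(-201), Mul(-1, Function('M')(-129, Function('l')(x, Function('I')(0))))) = Add(Add(84, Mul(6, Pow(-201, 2))), Mul(-1, -83)) = Add(Add(84, Mul(6, 40401)), 83) = Add(Add(84, 242406), 83) = Add(242490, 83) = 242573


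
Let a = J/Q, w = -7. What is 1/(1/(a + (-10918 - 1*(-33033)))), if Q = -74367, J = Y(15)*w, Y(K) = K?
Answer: 548208770/24789 ≈ 22115.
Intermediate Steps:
J = -105 (J = 15*(-7) = -105)
a = 35/24789 (a = -105/(-74367) = -105*(-1/74367) = 35/24789 ≈ 0.0014119)
1/(1/(a + (-10918 - 1*(-33033)))) = 1/(1/(35/24789 + (-10918 - 1*(-33033)))) = 1/(1/(35/24789 + (-10918 + 33033))) = 1/(1/(35/24789 + 22115)) = 1/(1/(548208770/24789)) = 1/(24789/548208770) = 548208770/24789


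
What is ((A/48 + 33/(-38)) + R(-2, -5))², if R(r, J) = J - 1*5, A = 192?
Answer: 68121/1444 ≈ 47.175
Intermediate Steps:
R(r, J) = -5 + J (R(r, J) = J - 5 = -5 + J)
((A/48 + 33/(-38)) + R(-2, -5))² = ((192/48 + 33/(-38)) + (-5 - 5))² = ((192*(1/48) + 33*(-1/38)) - 10)² = ((4 - 33/38) - 10)² = (119/38 - 10)² = (-261/38)² = 68121/1444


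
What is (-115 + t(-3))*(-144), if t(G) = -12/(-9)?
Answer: 16368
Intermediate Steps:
t(G) = 4/3 (t(G) = -12*(-⅑) = 4/3)
(-115 + t(-3))*(-144) = (-115 + 4/3)*(-144) = -341/3*(-144) = 16368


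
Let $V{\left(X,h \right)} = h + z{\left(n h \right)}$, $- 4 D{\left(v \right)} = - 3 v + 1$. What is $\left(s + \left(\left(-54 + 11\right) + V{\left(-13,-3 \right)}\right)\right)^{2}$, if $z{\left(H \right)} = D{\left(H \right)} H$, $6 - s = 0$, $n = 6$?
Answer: $\frac{172225}{4} \approx 43056.0$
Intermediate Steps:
$s = 6$ ($s = 6 - 0 = 6 + 0 = 6$)
$D{\left(v \right)} = - \frac{1}{4} + \frac{3 v}{4}$ ($D{\left(v \right)} = - \frac{- 3 v + 1}{4} = - \frac{1 - 3 v}{4} = - \frac{1}{4} + \frac{3 v}{4}$)
$z{\left(H \right)} = H \left(- \frac{1}{4} + \frac{3 H}{4}\right)$ ($z{\left(H \right)} = \left(- \frac{1}{4} + \frac{3 H}{4}\right) H = H \left(- \frac{1}{4} + \frac{3 H}{4}\right)$)
$V{\left(X,h \right)} = h + \frac{3 h \left(-1 + 18 h\right)}{2}$ ($V{\left(X,h \right)} = h + \frac{6 h \left(-1 + 3 \cdot 6 h\right)}{4} = h + \frac{6 h \left(-1 + 18 h\right)}{4} = h + \frac{3 h \left(-1 + 18 h\right)}{2}$)
$\left(s + \left(\left(-54 + 11\right) + V{\left(-13,-3 \right)}\right)\right)^{2} = \left(6 + \left(\left(-54 + 11\right) + \frac{1}{2} \left(-3\right) \left(-1 + 54 \left(-3\right)\right)\right)\right)^{2} = \left(6 - \left(43 + \frac{3 \left(-1 - 162\right)}{2}\right)\right)^{2} = \left(6 - \left(43 + \frac{3}{2} \left(-163\right)\right)\right)^{2} = \left(6 + \left(-43 + \frac{489}{2}\right)\right)^{2} = \left(6 + \frac{403}{2}\right)^{2} = \left(\frac{415}{2}\right)^{2} = \frac{172225}{4}$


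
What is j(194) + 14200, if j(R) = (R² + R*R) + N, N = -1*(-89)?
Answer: 89561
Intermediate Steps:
N = 89
j(R) = 89 + 2*R² (j(R) = (R² + R*R) + 89 = (R² + R²) + 89 = 2*R² + 89 = 89 + 2*R²)
j(194) + 14200 = (89 + 2*194²) + 14200 = (89 + 2*37636) + 14200 = (89 + 75272) + 14200 = 75361 + 14200 = 89561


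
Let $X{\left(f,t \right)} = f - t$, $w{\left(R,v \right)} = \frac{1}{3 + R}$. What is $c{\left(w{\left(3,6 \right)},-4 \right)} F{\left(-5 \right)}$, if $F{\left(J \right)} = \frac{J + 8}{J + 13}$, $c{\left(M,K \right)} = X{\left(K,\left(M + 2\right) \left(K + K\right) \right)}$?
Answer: $5$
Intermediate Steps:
$c{\left(M,K \right)} = K - 2 K \left(2 + M\right)$ ($c{\left(M,K \right)} = K - \left(M + 2\right) \left(K + K\right) = K - \left(2 + M\right) 2 K = K - 2 K \left(2 + M\right)$)
$F{\left(J \right)} = \frac{8 + J}{13 + J}$
$c{\left(w{\left(3,6 \right)},-4 \right)} F{\left(-5 \right)} = - 4 \left(-3 - \frac{2}{3 + 3}\right) \frac{8 - 5}{13 - 5} = - 4 \left(-3 - \frac{2}{6}\right) \frac{1}{8} \cdot 3 = - 4 \left(-3 - \frac{1}{3}\right) \frac{1}{8} \cdot 3 = - 4 \left(-3 - \frac{1}{3}\right) \frac{3}{8} = \left(-4\right) \left(- \frac{10}{3}\right) \frac{3}{8} = \frac{40}{3} \cdot \frac{3}{8} = 5$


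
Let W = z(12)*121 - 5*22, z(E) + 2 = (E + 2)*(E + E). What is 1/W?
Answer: 1/40304 ≈ 2.4811e-5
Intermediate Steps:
z(E) = -2 + 2*E*(2 + E) (z(E) = -2 + (E + 2)*(E + E) = -2 + (2 + E)*(2*E) = -2 + 2*E*(2 + E))
W = 40304 (W = (-2 + 2*12² + 4*12)*121 - 5*22 = (-2 + 2*144 + 48)*121 - 110 = (-2 + 288 + 48)*121 - 110 = 334*121 - 110 = 40414 - 110 = 40304)
1/W = 1/40304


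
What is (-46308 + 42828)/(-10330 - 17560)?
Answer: 348/2789 ≈ 0.12478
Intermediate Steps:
(-46308 + 42828)/(-10330 - 17560) = -3480/(-27890) = -3480*(-1/27890) = 348/2789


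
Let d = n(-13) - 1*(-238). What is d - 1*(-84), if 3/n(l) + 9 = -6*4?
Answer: 3541/11 ≈ 321.91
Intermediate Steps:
n(l) = -1/11 (n(l) = 3/(-9 - 6*4) = 3/(-9 - 24) = 3/(-33) = 3*(-1/33) = -1/11)
d = 2617/11 (d = -1/11 - 1*(-238) = -1/11 + 238 = 2617/11 ≈ 237.91)
d - 1*(-84) = 2617/11 - 1*(-84) = 2617/11 + 84 = 3541/11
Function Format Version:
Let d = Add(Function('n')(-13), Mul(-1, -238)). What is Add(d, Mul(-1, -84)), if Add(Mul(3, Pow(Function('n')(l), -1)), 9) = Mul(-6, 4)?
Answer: Rational(3541, 11) ≈ 321.91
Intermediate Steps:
Function('n')(l) = Rational(-1, 11) (Function('n')(l) = Mul(3, Pow(Add(-9, Mul(-6, 4)), -1)) = Mul(3, Pow(Add(-9, -24), -1)) = Mul(3, Pow(-33, -1)) = Mul(3, Rational(-1, 33)) = Rational(-1, 11))
d = Rational(2617, 11) (d = Add(Rational(-1, 11), Mul(-1, -238)) = Add(Rational(-1, 11), 238) = Rational(2617, 11) ≈ 237.91)
Add(d, Mul(-1, -84)) = Add(Rational(2617, 11), Mul(-1, -84)) = Add(Rational(2617, 11), 84) = Rational(3541, 11)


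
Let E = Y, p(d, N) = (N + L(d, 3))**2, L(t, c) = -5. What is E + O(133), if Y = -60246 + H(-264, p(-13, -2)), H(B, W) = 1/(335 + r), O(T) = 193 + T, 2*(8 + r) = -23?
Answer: -37809518/631 ≈ -59920.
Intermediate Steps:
r = -39/2 (r = -8 + (1/2)*(-23) = -8 - 23/2 = -39/2 ≈ -19.500)
p(d, N) = (-5 + N)**2 (p(d, N) = (N - 5)**2 = (-5 + N)**2)
H(B, W) = 2/631 (H(B, W) = 1/(335 - 39/2) = 1/(631/2) = 2/631)
Y = -38015224/631 (Y = -60246 + 2/631 = -38015224/631 ≈ -60246.)
E = -38015224/631 ≈ -60246.
E + O(133) = -38015224/631 + (193 + 133) = -38015224/631 + 326 = -37809518/631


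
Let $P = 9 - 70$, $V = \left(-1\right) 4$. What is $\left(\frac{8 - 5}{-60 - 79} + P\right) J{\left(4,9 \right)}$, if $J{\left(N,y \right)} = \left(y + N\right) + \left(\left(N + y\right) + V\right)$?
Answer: $- \frac{186604}{139} \approx -1342.5$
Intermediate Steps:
$V = -4$
$J{\left(N,y \right)} = -4 + 2 N + 2 y$ ($J{\left(N,y \right)} = \left(y + N\right) - \left(4 - N - y\right) = \left(N + y\right) + \left(-4 + N + y\right) = -4 + 2 N + 2 y$)
$P = -61$ ($P = 9 - 70 = -61$)
$\left(\frac{8 - 5}{-60 - 79} + P\right) J{\left(4,9 \right)} = \left(\frac{8 - 5}{-60 - 79} - 61\right) \left(-4 + 2 \cdot 4 + 2 \cdot 9\right) = \left(\frac{3}{-139} - 61\right) \left(-4 + 8 + 18\right) = \left(3 \left(- \frac{1}{139}\right) - 61\right) 22 = \left(- \frac{3}{139} - 61\right) 22 = \left(- \frac{8482}{139}\right) 22 = - \frac{186604}{139}$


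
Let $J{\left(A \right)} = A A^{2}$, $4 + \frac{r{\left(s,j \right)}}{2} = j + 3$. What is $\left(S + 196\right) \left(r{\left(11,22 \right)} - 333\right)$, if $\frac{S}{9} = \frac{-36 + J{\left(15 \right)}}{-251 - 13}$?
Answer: $- \frac{2104221}{88} \approx -23912.0$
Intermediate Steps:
$r{\left(s,j \right)} = -2 + 2 j$ ($r{\left(s,j \right)} = -8 + 2 \left(j + 3\right) = -8 + 2 \left(3 + j\right) = -8 + \left(6 + 2 j\right) = -2 + 2 j$)
$J{\left(A \right)} = A^{3}$
$S = - \frac{10017}{88}$ ($S = 9 \frac{-36 + 15^{3}}{-251 - 13} = 9 \frac{-36 + 3375}{-264} = 9 \cdot 3339 \left(- \frac{1}{264}\right) = 9 \left(- \frac{1113}{88}\right) = - \frac{10017}{88} \approx -113.83$)
$\left(S + 196\right) \left(r{\left(11,22 \right)} - 333\right) = \left(- \frac{10017}{88} + 196\right) \left(\left(-2 + 2 \cdot 22\right) - 333\right) = \frac{7231 \left(\left(-2 + 44\right) - 333\right)}{88} = \frac{7231 \left(42 - 333\right)}{88} = \frac{7231}{88} \left(-291\right) = - \frac{2104221}{88}$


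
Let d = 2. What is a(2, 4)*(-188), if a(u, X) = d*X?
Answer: -1504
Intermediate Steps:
a(u, X) = 2*X
a(2, 4)*(-188) = (2*4)*(-188) = 8*(-188) = -1504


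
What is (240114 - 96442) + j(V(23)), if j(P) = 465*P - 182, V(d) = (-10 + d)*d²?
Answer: 3341295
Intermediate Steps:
V(d) = d²*(-10 + d)
j(P) = -182 + 465*P
(240114 - 96442) + j(V(23)) = (240114 - 96442) + (-182 + 465*(23²*(-10 + 23))) = 143672 + (-182 + 465*(529*13)) = 143672 + (-182 + 465*6877) = 143672 + (-182 + 3197805) = 143672 + 3197623 = 3341295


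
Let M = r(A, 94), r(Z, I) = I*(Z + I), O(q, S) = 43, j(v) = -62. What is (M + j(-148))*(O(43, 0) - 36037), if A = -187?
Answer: 316891176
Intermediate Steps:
r(Z, I) = I*(I + Z)
M = -8742 (M = 94*(94 - 187) = 94*(-93) = -8742)
(M + j(-148))*(O(43, 0) - 36037) = (-8742 - 62)*(43 - 36037) = -8804*(-35994) = 316891176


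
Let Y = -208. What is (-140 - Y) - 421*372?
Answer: -156544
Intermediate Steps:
(-140 - Y) - 421*372 = (-140 - 1*(-208)) - 421*372 = (-140 + 208) - 156612 = 68 - 156612 = -156544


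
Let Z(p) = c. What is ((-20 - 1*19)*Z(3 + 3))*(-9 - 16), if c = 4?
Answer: 3900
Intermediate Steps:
Z(p) = 4
((-20 - 1*19)*Z(3 + 3))*(-9 - 16) = ((-20 - 1*19)*4)*(-9 - 16) = ((-20 - 19)*4)*(-25) = -39*4*(-25) = -156*(-25) = 3900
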